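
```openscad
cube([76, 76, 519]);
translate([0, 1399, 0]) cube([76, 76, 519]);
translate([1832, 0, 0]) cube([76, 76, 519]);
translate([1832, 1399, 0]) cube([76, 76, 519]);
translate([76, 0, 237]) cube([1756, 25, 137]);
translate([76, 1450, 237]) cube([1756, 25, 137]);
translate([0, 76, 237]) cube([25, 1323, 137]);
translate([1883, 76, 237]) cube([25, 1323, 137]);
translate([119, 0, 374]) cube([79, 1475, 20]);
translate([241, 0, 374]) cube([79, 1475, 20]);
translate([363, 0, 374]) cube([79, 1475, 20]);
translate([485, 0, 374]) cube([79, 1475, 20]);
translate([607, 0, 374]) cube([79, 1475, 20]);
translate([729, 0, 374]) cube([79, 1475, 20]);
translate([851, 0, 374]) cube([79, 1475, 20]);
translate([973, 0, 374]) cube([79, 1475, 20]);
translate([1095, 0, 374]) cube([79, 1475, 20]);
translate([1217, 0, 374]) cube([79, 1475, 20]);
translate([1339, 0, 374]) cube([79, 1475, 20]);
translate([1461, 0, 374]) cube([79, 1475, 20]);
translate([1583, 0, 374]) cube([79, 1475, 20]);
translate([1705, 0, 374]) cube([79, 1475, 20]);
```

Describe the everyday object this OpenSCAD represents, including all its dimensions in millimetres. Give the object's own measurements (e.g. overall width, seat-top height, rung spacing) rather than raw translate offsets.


A bed frame 1908 mm long (x) by 1475 mm wide (y). Four 76×76 mm corner posts, 519 mm tall, at the corners of the footprint. Four rails of 25 mm thickness and 137 mm height run between adjacent posts with their undersides at z = 237 mm, their outer faces flush with the outside of the frame (the two x-running rails run between the posts' inner faces; the two y-running rails run between the posts' inner faces). 14 slats, each 79 mm wide (x) and 20 mm thick, lie across the top of the two x-running rails, running the full 1475 mm width of the frame in y; along x they sit between the end posts with a 43 mm gap after the −x posts and between neighbouring slats, leaving 48 mm before the +x posts.


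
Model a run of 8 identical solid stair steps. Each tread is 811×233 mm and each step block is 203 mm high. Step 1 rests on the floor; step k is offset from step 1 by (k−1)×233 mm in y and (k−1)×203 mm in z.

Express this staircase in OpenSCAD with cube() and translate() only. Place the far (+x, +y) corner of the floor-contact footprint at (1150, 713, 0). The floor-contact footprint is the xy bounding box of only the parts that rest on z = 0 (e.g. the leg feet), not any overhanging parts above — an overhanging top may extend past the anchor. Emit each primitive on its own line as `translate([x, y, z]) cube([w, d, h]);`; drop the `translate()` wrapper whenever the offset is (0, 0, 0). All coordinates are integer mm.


translate([339, 480, 0]) cube([811, 233, 203]);
translate([339, 713, 203]) cube([811, 233, 203]);
translate([339, 946, 406]) cube([811, 233, 203]);
translate([339, 1179, 609]) cube([811, 233, 203]);
translate([339, 1412, 812]) cube([811, 233, 203]);
translate([339, 1645, 1015]) cube([811, 233, 203]);
translate([339, 1878, 1218]) cube([811, 233, 203]);
translate([339, 2111, 1421]) cube([811, 233, 203]);


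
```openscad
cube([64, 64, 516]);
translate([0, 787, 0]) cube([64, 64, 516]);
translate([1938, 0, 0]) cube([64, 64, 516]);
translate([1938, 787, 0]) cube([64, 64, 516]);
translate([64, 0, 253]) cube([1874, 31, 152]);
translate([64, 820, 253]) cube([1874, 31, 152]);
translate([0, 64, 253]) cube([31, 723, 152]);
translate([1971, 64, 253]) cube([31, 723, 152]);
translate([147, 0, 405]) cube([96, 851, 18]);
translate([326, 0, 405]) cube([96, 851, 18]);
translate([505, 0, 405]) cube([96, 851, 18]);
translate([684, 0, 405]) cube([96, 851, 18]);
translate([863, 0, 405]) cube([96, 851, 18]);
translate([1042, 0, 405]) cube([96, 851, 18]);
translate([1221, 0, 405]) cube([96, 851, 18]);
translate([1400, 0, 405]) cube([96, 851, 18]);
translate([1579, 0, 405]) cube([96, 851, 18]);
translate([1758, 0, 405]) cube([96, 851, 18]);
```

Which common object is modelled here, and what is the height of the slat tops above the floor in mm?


A bed frame. The slat-top height is 423 mm.

Four posts, four rails, and a row of slats — a bed frame. Slats sit on the rails at z = 253 + 152 = 405; with slat thickness 18, the top is 423 mm.


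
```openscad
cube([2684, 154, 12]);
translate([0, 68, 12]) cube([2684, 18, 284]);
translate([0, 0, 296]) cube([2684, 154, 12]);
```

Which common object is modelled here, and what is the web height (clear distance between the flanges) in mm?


An I-beam. The web height is 284 mm.

Two wide flanges with a thin centred web — an I-beam. Overall 308 mm minus two 12 mm flanges gives a web of 308 − 2·12 = 284 mm.


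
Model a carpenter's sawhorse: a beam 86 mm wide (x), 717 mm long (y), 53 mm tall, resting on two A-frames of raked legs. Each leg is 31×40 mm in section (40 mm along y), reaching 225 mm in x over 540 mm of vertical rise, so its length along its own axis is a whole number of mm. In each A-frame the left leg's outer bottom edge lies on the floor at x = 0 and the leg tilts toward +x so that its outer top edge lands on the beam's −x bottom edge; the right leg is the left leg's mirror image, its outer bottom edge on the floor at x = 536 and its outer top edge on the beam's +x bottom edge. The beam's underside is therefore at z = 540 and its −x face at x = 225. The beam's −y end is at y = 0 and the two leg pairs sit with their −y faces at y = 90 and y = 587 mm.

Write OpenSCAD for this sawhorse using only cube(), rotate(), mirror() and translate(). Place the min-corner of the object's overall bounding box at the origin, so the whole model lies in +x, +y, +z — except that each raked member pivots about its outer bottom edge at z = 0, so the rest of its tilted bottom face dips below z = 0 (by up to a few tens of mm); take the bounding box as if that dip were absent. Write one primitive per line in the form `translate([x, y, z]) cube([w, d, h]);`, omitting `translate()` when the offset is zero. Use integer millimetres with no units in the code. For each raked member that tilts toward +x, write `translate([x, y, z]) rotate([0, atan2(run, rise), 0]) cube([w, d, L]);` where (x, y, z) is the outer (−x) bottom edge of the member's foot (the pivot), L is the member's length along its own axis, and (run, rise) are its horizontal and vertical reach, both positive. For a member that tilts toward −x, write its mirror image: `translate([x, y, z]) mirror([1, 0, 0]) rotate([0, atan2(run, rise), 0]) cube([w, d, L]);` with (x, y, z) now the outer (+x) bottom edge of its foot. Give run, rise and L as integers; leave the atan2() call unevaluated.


translate([225, 0, 540]) cube([86, 717, 53]);
translate([0, 90, 0]) rotate([0, atan2(225, 540), 0]) cube([31, 40, 585]);
translate([536, 90, 0]) mirror([1, 0, 0]) rotate([0, atan2(225, 540), 0]) cube([31, 40, 585]);
translate([0, 587, 0]) rotate([0, atan2(225, 540), 0]) cube([31, 40, 585]);
translate([536, 587, 0]) mirror([1, 0, 0]) rotate([0, atan2(225, 540), 0]) cube([31, 40, 585]);


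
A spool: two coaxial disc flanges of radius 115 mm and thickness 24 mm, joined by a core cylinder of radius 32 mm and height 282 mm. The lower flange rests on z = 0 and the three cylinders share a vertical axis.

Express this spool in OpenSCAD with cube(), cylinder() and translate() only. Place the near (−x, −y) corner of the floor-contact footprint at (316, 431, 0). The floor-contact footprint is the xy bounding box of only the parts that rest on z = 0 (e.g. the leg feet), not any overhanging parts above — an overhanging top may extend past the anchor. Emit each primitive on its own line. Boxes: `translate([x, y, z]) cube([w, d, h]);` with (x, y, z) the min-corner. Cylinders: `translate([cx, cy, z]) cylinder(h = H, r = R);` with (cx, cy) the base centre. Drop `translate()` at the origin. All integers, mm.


translate([431, 546, 0]) cylinder(h = 24, r = 115);
translate([431, 546, 24]) cylinder(h = 282, r = 32);
translate([431, 546, 306]) cylinder(h = 24, r = 115);


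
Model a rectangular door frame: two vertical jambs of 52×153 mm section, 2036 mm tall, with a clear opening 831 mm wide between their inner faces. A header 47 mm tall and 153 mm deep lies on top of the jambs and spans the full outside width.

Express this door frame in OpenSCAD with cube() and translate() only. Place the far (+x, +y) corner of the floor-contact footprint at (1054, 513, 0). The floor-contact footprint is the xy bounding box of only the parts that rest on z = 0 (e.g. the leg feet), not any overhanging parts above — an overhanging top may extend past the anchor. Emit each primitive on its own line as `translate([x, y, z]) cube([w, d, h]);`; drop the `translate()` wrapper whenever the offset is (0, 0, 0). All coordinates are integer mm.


translate([119, 360, 0]) cube([52, 153, 2036]);
translate([1002, 360, 0]) cube([52, 153, 2036]);
translate([119, 360, 2036]) cube([935, 153, 47]);


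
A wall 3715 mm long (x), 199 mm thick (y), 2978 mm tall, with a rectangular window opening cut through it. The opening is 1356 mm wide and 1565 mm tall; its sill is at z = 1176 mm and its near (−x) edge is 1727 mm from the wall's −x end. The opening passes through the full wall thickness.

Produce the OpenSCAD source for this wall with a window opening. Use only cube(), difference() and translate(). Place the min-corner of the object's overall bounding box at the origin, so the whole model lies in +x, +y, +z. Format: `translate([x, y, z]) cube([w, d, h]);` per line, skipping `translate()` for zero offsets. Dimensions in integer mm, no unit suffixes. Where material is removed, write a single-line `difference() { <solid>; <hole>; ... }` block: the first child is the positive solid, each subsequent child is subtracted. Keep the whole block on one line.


difference() { cube([3715, 199, 2978]); translate([1727, 0, 1176]) cube([1356, 199, 1565]); }


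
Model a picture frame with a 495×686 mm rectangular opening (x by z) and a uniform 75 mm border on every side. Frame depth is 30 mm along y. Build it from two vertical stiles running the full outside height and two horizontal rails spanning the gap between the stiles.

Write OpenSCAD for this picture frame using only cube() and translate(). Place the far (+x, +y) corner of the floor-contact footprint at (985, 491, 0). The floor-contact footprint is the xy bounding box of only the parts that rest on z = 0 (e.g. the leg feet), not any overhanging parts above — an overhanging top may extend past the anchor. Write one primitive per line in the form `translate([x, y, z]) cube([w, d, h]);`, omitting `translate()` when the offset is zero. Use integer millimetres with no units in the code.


translate([340, 461, 0]) cube([75, 30, 836]);
translate([910, 461, 0]) cube([75, 30, 836]);
translate([415, 461, 0]) cube([495, 30, 75]);
translate([415, 461, 761]) cube([495, 30, 75]);


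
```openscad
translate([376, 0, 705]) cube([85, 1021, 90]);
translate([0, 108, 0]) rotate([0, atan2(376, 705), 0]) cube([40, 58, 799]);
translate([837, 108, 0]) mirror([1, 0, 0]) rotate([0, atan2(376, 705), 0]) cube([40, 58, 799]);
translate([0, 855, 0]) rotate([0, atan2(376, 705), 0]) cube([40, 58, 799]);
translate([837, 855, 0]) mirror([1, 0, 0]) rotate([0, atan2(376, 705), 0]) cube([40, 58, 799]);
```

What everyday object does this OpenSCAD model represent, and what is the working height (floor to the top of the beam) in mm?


A sawhorse. The overall height is 795 mm.

A beam across two mirrored pairs of raked legs — a sawhorse. The beam's underside is at z = 705 (matching the legs' vertical rise in atan2(376, 705)) and the beam is 90 mm tall, so its top is at 705 + 90 = 795 mm. The raked legs top out at the beam's underside, so that is the highest point.


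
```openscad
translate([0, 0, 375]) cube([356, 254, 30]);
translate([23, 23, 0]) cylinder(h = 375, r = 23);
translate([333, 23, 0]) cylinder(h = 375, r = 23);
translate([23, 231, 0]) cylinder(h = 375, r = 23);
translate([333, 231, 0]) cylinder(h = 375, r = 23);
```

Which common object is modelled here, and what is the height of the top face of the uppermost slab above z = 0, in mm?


A stool. The seat height is 405 mm.

A 356×254×30 slab at z = 375 on four corner cylinders — a stool. The seat top is 375 + 30 = 405 mm.


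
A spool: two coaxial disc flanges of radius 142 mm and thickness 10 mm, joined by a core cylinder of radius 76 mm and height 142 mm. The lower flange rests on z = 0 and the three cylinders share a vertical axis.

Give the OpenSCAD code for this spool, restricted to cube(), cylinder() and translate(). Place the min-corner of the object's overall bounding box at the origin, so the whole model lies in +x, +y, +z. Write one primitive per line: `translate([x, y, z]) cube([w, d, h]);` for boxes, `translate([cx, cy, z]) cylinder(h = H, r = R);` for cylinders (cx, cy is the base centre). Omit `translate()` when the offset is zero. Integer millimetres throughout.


translate([142, 142, 0]) cylinder(h = 10, r = 142);
translate([142, 142, 10]) cylinder(h = 142, r = 76);
translate([142, 142, 152]) cylinder(h = 10, r = 142);


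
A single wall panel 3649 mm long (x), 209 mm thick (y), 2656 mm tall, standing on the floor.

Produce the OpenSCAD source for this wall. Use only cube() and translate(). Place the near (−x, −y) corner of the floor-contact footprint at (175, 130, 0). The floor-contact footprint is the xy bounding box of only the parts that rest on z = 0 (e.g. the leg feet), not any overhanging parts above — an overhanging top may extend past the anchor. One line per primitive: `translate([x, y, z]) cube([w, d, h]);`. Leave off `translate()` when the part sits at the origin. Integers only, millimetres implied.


translate([175, 130, 0]) cube([3649, 209, 2656]);


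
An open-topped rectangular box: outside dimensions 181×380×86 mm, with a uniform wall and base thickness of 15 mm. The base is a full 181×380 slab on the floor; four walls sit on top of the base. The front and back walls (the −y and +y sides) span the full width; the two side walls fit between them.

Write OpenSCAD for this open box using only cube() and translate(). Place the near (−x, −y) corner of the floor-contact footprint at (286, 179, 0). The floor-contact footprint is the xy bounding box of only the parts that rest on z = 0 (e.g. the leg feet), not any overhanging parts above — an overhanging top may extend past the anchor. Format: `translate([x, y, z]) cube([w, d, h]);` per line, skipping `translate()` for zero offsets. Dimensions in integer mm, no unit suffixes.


translate([286, 179, 0]) cube([181, 380, 15]);
translate([286, 179, 15]) cube([181, 15, 71]);
translate([286, 544, 15]) cube([181, 15, 71]);
translate([286, 194, 15]) cube([15, 350, 71]);
translate([452, 194, 15]) cube([15, 350, 71]);


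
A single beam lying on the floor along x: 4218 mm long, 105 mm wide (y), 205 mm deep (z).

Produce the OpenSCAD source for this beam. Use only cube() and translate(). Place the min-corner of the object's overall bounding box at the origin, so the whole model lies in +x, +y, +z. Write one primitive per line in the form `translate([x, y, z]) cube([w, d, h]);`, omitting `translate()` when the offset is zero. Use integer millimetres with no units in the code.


cube([4218, 105, 205]);


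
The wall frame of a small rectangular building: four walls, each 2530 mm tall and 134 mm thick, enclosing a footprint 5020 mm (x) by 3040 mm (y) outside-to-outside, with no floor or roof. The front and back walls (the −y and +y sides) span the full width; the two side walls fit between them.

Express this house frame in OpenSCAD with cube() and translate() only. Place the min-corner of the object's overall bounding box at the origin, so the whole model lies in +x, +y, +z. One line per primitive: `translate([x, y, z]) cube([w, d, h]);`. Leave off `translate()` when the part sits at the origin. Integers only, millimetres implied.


cube([5020, 134, 2530]);
translate([0, 2906, 0]) cube([5020, 134, 2530]);
translate([0, 134, 0]) cube([134, 2772, 2530]);
translate([4886, 134, 0]) cube([134, 2772, 2530]);


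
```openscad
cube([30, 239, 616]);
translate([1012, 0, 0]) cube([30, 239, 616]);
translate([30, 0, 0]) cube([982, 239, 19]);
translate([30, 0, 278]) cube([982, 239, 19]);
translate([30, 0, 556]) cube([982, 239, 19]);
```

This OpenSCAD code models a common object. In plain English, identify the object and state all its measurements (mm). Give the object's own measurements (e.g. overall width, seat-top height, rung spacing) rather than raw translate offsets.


An open bookshelf. Two side panels, each 30 mm thick, 239 mm deep and 616 mm tall, stand 1042 mm apart (outside-to-outside). Between them sit 3 shelves, each 19 mm thick and 239 mm deep, spanning the full gap between the sides. The bottom shelf rests on the floor (its underside at z = 0) and the clear gap between one shelf's top and the next shelf's underside is 259 mm.


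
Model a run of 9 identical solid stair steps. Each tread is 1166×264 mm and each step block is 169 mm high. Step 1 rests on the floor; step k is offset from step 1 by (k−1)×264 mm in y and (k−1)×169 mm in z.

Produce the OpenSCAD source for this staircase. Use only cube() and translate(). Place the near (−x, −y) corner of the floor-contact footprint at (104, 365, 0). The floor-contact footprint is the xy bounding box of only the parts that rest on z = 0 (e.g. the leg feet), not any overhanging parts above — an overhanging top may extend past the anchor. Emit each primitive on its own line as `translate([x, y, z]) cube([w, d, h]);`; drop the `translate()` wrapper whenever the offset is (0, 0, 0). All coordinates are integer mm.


translate([104, 365, 0]) cube([1166, 264, 169]);
translate([104, 629, 169]) cube([1166, 264, 169]);
translate([104, 893, 338]) cube([1166, 264, 169]);
translate([104, 1157, 507]) cube([1166, 264, 169]);
translate([104, 1421, 676]) cube([1166, 264, 169]);
translate([104, 1685, 845]) cube([1166, 264, 169]);
translate([104, 1949, 1014]) cube([1166, 264, 169]);
translate([104, 2213, 1183]) cube([1166, 264, 169]);
translate([104, 2477, 1352]) cube([1166, 264, 169]);


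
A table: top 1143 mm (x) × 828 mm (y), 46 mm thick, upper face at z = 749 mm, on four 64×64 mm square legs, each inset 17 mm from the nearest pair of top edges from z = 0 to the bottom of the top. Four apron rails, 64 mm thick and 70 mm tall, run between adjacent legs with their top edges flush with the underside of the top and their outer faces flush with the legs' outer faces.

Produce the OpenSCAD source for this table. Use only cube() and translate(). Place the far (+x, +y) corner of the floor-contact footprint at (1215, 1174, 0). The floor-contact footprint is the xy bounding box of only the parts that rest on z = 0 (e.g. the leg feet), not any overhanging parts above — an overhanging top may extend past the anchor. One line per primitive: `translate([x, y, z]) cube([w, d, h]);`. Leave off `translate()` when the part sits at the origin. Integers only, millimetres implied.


// leg_h = 749 - 46 = 703
// apron z = 703 - 70 = 633
translate([89, 363, 703]) cube([1143, 828, 46]);
translate([106, 380, 0]) cube([64, 64, 703]);
translate([1151, 380, 0]) cube([64, 64, 703]);
translate([106, 1110, 0]) cube([64, 64, 703]);
translate([1151, 1110, 0]) cube([64, 64, 703]);
translate([170, 380, 633]) cube([981, 64, 70]);
translate([170, 1110, 633]) cube([981, 64, 70]);
translate([106, 444, 633]) cube([64, 666, 70]);
translate([1151, 444, 633]) cube([64, 666, 70]);


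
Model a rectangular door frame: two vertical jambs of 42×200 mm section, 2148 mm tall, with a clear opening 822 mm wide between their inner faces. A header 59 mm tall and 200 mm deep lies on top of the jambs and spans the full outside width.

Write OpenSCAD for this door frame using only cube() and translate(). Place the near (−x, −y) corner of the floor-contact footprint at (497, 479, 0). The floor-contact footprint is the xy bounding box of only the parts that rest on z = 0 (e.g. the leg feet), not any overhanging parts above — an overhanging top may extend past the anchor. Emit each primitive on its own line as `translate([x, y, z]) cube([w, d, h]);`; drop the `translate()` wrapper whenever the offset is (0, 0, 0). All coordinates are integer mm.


translate([497, 479, 0]) cube([42, 200, 2148]);
translate([1361, 479, 0]) cube([42, 200, 2148]);
translate([497, 479, 2148]) cube([906, 200, 59]);


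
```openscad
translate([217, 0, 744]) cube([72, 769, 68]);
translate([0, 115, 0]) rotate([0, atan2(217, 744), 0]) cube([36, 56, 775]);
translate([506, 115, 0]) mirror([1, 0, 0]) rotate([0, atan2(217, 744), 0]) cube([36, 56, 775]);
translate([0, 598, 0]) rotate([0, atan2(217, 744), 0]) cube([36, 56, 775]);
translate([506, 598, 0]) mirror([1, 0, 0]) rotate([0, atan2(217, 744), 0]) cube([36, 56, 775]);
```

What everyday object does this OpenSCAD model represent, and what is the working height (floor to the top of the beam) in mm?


A sawhorse. The overall height is 812 mm.

A beam across two mirrored pairs of raked legs — a sawhorse. The beam's underside is at z = 744 (matching the legs' vertical rise in atan2(217, 744)) and the beam is 68 mm tall, so its top is at 744 + 68 = 812 mm. The raked legs top out at the beam's underside, so that is the highest point.


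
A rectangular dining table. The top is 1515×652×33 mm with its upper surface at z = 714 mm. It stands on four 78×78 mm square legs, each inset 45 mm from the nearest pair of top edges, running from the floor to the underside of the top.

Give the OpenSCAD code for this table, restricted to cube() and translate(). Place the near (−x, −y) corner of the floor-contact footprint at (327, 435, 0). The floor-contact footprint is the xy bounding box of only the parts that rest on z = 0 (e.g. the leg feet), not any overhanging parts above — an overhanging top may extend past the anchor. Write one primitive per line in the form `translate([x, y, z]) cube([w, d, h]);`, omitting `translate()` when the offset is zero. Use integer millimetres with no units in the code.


translate([282, 390, 681]) cube([1515, 652, 33]);
translate([327, 435, 0]) cube([78, 78, 681]);
translate([1674, 435, 0]) cube([78, 78, 681]);
translate([327, 919, 0]) cube([78, 78, 681]);
translate([1674, 919, 0]) cube([78, 78, 681]);


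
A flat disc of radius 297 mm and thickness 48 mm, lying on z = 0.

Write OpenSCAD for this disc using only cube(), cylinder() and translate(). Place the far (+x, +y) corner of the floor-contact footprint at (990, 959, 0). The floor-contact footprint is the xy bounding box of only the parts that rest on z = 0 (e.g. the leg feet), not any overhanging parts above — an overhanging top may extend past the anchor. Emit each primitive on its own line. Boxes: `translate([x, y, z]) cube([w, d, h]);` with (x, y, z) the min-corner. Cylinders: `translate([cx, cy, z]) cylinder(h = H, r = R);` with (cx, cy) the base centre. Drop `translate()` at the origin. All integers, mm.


translate([693, 662, 0]) cylinder(h = 48, r = 297);


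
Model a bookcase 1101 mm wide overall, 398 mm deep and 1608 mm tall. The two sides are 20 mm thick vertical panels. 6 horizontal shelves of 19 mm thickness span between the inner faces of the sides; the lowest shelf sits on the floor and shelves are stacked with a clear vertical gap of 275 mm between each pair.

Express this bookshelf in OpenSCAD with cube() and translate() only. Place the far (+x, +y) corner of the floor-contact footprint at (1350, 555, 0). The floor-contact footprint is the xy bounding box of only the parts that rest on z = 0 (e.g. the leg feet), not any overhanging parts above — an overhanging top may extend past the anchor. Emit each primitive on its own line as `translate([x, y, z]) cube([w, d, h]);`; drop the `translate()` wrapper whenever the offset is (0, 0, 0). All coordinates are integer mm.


translate([249, 157, 0]) cube([20, 398, 1608]);
translate([1330, 157, 0]) cube([20, 398, 1608]);
translate([269, 157, 0]) cube([1061, 398, 19]);
translate([269, 157, 294]) cube([1061, 398, 19]);
translate([269, 157, 588]) cube([1061, 398, 19]);
translate([269, 157, 882]) cube([1061, 398, 19]);
translate([269, 157, 1176]) cube([1061, 398, 19]);
translate([269, 157, 1470]) cube([1061, 398, 19]);


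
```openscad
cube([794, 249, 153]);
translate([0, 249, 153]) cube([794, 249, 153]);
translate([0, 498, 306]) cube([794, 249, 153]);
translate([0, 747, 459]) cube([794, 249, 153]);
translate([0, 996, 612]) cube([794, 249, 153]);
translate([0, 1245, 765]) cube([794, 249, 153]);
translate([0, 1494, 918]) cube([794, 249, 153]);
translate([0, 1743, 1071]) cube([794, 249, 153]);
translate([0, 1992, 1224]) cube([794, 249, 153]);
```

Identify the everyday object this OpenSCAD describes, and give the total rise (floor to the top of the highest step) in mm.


A staircase. The total rise is 1377 mm.

9 identical blocks, each offset up and back from the previous — a staircase. Each step is 153 mm tall and there are 9 of them, so the total rise is 9 × 153 = 1377 mm.


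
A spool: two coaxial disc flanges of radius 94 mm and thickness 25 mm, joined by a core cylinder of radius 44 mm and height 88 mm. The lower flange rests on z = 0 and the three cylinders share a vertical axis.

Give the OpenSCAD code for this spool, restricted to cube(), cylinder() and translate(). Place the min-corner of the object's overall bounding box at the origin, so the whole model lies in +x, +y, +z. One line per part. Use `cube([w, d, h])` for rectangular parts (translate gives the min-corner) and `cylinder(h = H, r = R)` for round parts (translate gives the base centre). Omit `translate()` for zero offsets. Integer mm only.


translate([94, 94, 0]) cylinder(h = 25, r = 94);
translate([94, 94, 25]) cylinder(h = 88, r = 44);
translate([94, 94, 113]) cylinder(h = 25, r = 94);


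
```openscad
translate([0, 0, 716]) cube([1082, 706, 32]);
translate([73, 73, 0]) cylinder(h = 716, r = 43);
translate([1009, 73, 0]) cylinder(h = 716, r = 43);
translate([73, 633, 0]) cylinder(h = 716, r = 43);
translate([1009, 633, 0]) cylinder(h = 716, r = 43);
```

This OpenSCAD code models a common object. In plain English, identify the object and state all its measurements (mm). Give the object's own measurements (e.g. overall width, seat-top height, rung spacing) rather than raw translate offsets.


A table: top 1082 mm (x) × 706 mm (y), 32 mm thick, upper face at z = 748 mm, on four round legs of 86 mm diameter, each leg's bounding box inset 30 mm from the nearest pair of top edges from z = 0 to the bottom of the top.


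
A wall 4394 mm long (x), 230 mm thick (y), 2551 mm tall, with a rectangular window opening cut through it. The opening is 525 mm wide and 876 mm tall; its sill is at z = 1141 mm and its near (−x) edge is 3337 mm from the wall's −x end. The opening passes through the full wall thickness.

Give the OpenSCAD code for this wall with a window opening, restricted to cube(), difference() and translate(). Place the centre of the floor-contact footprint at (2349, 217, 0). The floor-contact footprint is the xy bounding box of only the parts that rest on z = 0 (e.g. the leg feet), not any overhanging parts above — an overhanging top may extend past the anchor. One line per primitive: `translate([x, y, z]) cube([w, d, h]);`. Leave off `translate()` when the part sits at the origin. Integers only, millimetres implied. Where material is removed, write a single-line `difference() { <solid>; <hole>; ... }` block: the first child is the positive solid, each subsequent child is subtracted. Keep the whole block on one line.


difference() { translate([152, 102, 0]) cube([4394, 230, 2551]); translate([3489, 102, 1141]) cube([525, 230, 876]); }


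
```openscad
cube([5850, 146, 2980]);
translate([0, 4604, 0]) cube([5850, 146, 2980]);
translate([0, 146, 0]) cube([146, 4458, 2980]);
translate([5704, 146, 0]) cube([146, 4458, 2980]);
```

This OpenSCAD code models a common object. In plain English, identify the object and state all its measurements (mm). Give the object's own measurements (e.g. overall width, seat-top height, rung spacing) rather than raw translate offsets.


The wall frame of a small rectangular building: four walls, each 2980 mm tall and 146 mm thick, enclosing a footprint 5850 mm (x) by 4750 mm (y) outside-to-outside, with no floor or roof. The front and back walls (the −y and +y sides) span the full width; the two side walls fit between them.


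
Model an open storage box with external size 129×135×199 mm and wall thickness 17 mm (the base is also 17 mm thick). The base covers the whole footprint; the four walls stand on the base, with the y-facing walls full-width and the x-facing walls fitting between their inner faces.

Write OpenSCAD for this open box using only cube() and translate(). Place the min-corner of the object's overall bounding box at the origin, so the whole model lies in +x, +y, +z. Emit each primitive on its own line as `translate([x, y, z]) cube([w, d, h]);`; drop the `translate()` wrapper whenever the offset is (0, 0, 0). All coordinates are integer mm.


cube([129, 135, 17]);
translate([0, 0, 17]) cube([129, 17, 182]);
translate([0, 118, 17]) cube([129, 17, 182]);
translate([0, 17, 17]) cube([17, 101, 182]);
translate([112, 17, 17]) cube([17, 101, 182]);


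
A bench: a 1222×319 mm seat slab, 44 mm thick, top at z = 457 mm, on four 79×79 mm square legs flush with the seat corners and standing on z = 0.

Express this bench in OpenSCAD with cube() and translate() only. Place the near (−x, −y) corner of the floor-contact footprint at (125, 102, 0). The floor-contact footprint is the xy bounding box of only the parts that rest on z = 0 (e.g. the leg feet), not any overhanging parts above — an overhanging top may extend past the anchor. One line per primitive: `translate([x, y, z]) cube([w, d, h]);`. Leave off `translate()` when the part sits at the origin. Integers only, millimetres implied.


translate([125, 102, 413]) cube([1222, 319, 44]);
translate([125, 102, 0]) cube([79, 79, 413]);
translate([125, 342, 0]) cube([79, 79, 413]);
translate([1268, 102, 0]) cube([79, 79, 413]);
translate([1268, 342, 0]) cube([79, 79, 413]);


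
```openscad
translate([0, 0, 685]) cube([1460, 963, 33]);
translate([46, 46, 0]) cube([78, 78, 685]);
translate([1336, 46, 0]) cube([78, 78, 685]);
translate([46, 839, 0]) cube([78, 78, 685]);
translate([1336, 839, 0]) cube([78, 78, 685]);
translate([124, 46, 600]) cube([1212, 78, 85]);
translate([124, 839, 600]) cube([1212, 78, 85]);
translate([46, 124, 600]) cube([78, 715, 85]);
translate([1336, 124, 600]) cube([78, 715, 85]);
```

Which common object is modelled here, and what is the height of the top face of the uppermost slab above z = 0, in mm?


A table. The table height is 718 mm.

A 1460×963×33 slab sits at z = 685 on four 78 mm square posts — a table. The top surface is at 685 + 33 = 718 mm.


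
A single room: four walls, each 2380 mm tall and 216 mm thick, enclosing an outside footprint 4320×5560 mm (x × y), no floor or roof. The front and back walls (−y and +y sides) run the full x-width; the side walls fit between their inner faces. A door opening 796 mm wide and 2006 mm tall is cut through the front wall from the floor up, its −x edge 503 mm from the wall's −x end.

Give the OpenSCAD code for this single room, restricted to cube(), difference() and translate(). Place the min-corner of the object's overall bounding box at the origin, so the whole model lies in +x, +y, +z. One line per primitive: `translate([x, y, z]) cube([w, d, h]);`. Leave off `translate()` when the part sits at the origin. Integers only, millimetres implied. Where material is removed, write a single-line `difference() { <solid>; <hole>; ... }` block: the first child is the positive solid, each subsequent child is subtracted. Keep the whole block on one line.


difference() { cube([4320, 216, 2380]); translate([503, 0, 0]) cube([796, 216, 2006]); }
translate([0, 5344, 0]) cube([4320, 216, 2380]);
translate([0, 216, 0]) cube([216, 5128, 2380]);
translate([4104, 216, 0]) cube([216, 5128, 2380]);


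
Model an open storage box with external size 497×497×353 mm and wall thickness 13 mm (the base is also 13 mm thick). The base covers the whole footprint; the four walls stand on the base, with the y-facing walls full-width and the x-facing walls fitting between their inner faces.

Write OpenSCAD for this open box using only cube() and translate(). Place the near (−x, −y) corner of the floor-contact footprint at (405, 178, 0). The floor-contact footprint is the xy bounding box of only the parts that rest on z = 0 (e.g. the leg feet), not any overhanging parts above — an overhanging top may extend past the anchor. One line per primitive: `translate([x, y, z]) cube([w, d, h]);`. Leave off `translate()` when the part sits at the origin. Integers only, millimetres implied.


translate([405, 178, 0]) cube([497, 497, 13]);
translate([405, 178, 13]) cube([497, 13, 340]);
translate([405, 662, 13]) cube([497, 13, 340]);
translate([405, 191, 13]) cube([13, 471, 340]);
translate([889, 191, 13]) cube([13, 471, 340]);


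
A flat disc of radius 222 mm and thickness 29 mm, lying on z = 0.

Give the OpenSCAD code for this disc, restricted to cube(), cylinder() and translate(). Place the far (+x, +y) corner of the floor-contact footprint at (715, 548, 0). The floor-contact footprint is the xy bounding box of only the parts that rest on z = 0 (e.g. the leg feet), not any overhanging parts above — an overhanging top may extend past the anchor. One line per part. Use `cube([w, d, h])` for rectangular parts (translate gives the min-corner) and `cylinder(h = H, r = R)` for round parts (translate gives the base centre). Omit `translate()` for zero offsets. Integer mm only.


translate([493, 326, 0]) cylinder(h = 29, r = 222);


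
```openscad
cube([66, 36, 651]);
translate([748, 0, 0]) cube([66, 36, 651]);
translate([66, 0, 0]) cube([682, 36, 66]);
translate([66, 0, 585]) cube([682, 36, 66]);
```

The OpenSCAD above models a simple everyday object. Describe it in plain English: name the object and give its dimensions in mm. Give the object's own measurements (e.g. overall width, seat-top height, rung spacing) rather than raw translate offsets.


A rectangular picture frame lying in the x–z plane (depth along y). The opening is 682 mm wide (x) by 519 mm tall (z), surrounded by a border 66 mm wide on all four sides. The frame is 36 mm deep and is made of two full-height vertical stiles with two horizontal rails fitted between them.


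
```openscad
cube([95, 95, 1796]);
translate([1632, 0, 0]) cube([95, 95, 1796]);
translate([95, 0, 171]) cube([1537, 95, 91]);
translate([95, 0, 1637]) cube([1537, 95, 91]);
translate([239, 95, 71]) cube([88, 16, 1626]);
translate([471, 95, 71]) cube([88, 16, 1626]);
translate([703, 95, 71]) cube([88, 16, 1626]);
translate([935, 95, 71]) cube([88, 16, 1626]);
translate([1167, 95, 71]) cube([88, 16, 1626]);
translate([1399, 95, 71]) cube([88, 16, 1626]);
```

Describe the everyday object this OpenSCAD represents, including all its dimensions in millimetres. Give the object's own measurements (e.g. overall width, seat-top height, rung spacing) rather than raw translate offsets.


A fence section. Two 95×95 mm posts, 1796 mm tall, stand on the floor with a clear span of 1537 mm between their inner faces. Two horizontal rails of 95×91 mm section span the gap between the posts with their undersides at z = 171 mm and z = 1637 mm, flush with the posts' −y face. 6 pickets, each 88 mm wide, 16 mm thick and 1626 mm tall, are fixed to the +y face of the rails with their bottoms at z = 71 mm, spaced across the span with a 144 mm gap after the −x post and between neighbouring pickets, with 145 mm left before the +x post.


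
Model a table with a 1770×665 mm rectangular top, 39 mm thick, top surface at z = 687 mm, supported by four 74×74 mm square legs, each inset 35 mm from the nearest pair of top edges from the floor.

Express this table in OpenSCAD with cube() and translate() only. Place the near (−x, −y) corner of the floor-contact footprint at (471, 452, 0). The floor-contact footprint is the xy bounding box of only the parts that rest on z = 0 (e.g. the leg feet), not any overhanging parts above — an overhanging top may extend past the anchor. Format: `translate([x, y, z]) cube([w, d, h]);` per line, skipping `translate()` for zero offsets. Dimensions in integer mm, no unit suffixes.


translate([436, 417, 648]) cube([1770, 665, 39]);
translate([471, 452, 0]) cube([74, 74, 648]);
translate([2097, 452, 0]) cube([74, 74, 648]);
translate([471, 973, 0]) cube([74, 74, 648]);
translate([2097, 973, 0]) cube([74, 74, 648]);


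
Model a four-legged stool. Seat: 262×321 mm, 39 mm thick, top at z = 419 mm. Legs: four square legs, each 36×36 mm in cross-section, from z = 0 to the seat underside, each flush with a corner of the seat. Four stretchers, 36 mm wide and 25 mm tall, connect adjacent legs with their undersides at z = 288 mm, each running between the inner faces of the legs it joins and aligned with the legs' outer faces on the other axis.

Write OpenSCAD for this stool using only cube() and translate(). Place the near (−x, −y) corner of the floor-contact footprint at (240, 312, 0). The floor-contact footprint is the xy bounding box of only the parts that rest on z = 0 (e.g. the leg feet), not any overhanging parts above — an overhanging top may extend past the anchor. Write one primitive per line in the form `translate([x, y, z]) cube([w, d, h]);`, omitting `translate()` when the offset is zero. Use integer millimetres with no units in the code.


translate([240, 312, 380]) cube([262, 321, 39]);
translate([240, 312, 0]) cube([36, 36, 380]);
translate([466, 312, 0]) cube([36, 36, 380]);
translate([240, 597, 0]) cube([36, 36, 380]);
translate([466, 597, 0]) cube([36, 36, 380]);
translate([276, 312, 288]) cube([190, 36, 25]);
translate([276, 597, 288]) cube([190, 36, 25]);
translate([240, 348, 288]) cube([36, 249, 25]);
translate([466, 348, 288]) cube([36, 249, 25]);


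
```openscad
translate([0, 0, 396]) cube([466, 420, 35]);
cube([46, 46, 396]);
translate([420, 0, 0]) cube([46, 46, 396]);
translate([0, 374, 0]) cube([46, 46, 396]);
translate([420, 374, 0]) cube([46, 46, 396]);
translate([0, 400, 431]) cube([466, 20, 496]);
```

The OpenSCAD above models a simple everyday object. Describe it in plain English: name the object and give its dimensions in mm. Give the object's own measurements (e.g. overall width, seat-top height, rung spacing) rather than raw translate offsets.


A chair. The seat is a 466×420×35 mm slab with its top at z = 431 mm, on four 46×46 mm corner legs (flush with the seat edges, standing on z = 0). A flat backrest 20 mm thick, 496 mm tall, spans the full seat width and rises from the seat top along its +y edge, rear face flush with the rear of the seat.


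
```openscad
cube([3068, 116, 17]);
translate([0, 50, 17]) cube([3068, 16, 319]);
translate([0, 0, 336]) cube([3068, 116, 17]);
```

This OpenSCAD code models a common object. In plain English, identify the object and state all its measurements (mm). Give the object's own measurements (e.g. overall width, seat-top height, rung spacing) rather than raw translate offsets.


An I-beam lying along x, 3068 mm long. Overall section height 353 mm. Two flanges 116 mm wide (y) and 17 mm thick, one on the floor and one at the top; a web 16 mm thick runs between them, centred on the flange width.


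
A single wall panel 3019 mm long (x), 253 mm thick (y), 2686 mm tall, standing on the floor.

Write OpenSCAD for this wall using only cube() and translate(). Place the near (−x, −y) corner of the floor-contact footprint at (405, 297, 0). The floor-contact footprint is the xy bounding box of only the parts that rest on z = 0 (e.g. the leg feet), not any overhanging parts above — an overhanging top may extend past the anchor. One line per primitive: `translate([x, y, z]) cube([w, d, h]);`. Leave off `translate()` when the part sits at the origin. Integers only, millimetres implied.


translate([405, 297, 0]) cube([3019, 253, 2686]);


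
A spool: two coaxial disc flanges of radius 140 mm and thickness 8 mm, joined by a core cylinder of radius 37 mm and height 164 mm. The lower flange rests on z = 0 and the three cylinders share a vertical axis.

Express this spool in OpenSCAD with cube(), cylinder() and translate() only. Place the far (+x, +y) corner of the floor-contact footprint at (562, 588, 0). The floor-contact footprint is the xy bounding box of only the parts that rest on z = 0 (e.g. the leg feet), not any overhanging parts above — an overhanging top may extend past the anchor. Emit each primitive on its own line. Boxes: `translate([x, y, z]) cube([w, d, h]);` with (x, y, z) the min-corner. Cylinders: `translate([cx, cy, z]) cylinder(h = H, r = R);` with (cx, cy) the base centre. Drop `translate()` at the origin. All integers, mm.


translate([422, 448, 0]) cylinder(h = 8, r = 140);
translate([422, 448, 8]) cylinder(h = 164, r = 37);
translate([422, 448, 172]) cylinder(h = 8, r = 140);
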